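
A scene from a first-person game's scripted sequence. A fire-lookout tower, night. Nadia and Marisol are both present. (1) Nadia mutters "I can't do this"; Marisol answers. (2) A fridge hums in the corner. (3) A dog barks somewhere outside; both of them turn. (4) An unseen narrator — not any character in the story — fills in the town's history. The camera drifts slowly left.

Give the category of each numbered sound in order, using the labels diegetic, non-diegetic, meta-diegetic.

(1) is diegetic: spoken by a character present in the story world.
(2) is diegetic: it's the actual ambient sound of the location.
(3) an in-world source (a dog); characters could hear it → diegetic.
(4) external voice-over — not a character, not heard by anyone in the scene → non-diegetic.

diegetic, diegetic, diegetic, non-diegetic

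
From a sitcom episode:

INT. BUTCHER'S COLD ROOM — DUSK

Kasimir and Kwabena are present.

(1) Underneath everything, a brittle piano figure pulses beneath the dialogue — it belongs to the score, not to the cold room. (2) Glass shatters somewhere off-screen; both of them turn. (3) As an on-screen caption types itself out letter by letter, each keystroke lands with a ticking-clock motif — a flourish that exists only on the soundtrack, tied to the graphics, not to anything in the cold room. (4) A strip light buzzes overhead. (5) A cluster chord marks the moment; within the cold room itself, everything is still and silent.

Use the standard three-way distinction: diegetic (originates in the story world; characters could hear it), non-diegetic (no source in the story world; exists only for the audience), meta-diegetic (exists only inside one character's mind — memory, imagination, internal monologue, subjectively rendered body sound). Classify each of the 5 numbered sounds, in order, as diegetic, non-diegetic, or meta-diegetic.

Sound (1): it has no source in the story world and no character can hear it — it's underscore, so non-diegetic.
(2) is diegetic: an in-world source (glass); characters could hear it.
(3) is non-diegetic: it accompanies on-screen graphics, not anything inside the story world.
(4) is diegetic: it's the actual ambient sound of the location.
(5) nothing in the scene produces it; it's an accent added for the audience → non-diegetic.

non-diegetic, diegetic, non-diegetic, diegetic, non-diegetic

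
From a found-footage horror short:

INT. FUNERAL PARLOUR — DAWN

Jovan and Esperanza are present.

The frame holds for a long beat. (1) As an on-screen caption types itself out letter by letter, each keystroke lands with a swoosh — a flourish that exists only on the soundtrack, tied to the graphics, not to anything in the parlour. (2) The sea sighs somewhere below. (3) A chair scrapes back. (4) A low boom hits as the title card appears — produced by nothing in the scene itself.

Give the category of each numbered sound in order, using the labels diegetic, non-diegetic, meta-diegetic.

non-diegetic, diegetic, diegetic, non-diegetic

(1) it accompanies on-screen graphics, not anything inside the story world → non-diegetic.
(2) is diegetic: ambient/room sound belonging to the story's physical space.
Sound (3): a chair is a real object/event in the scene's world, so diegetic.
(4) nothing in the scene produces it; it's an accent added for the audience → non-diegetic.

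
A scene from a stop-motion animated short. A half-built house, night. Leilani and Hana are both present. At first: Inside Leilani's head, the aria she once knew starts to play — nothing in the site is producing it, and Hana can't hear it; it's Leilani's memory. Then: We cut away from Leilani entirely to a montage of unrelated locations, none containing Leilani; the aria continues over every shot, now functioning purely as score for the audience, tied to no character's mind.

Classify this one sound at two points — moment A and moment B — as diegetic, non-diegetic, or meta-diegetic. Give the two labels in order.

meta-diegetic, non-diegetic

Moment A: the music lives inside Leilani's mind alone; Hana can't hear it → meta-diegetic.
Moment B: once it plays over shots Leilani isn't in, detached from any character's subjectivity, it's conventional underscore → non-diegetic.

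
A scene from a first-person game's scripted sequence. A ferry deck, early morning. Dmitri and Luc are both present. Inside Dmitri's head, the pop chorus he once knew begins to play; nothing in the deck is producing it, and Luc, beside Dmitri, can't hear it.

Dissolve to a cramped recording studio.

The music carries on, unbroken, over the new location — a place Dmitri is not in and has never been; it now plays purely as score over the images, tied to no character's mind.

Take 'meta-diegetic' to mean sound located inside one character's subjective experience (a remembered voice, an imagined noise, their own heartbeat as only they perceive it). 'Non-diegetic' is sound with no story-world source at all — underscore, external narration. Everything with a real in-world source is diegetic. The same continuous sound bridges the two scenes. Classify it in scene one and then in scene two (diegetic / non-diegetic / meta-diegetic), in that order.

Scene one: the music exists only inside Dmitri's mind; Luc can't hear it → meta-diegetic.
Scene two: it's detached from Dmitri entirely and plays over unrelated images with no in-world source — conventional underscore → non-diegetic.

meta-diegetic, non-diegetic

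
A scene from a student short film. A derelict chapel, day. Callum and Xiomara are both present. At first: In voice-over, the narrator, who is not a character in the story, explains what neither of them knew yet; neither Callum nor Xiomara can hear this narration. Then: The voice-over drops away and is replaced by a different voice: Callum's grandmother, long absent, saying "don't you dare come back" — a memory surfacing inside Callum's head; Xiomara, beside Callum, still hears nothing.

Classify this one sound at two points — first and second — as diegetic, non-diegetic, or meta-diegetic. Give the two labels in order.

First: the external narrator addresses only the audience — outside the story world → non-diegetic.
Second: the replacement voice is a memory inside Callum's mind specifically → meta-diegetic.

non-diegetic, meta-diegetic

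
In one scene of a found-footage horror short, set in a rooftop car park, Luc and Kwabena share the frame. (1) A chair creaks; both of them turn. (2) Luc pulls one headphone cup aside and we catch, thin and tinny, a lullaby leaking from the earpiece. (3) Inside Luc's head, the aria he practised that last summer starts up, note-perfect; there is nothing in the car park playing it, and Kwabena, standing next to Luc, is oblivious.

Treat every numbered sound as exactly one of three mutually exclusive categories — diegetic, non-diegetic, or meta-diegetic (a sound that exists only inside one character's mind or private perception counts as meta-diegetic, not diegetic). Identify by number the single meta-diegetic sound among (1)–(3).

(1) is diegetic: an in-world source (a chair); characters could hear it.
(2) is diegetic: the earpiece is a real device on Luc's head — source music.
Sound (3): the music is a memory playing inside Luc's mind alone; no real-world source, Kwabena can't hear it, so meta-diegetic.
Only (3) is meta-diegetic.

3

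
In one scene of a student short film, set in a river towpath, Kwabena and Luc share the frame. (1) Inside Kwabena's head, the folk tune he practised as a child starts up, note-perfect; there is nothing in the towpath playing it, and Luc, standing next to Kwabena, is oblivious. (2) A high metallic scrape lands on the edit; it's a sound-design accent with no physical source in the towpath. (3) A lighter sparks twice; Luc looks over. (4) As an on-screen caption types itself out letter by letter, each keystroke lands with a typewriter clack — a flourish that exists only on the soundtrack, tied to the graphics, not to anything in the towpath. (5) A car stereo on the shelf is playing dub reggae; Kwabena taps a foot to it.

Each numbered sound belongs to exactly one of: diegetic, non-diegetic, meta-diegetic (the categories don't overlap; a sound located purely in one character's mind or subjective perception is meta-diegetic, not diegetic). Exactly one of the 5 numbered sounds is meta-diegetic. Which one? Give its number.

1

Sound (1): the music is a memory playing inside Kwabena's mind alone; no real-world source, Luc can't hear it, so meta-diegetic.
(2) is non-diegetic: nothing in the scene produces it; it's an accent added for the audience.
Sound (3): an in-world source (a lighter); characters could hear it, so diegetic.
(4) is non-diegetic: the caption isn't part of the story world, so neither is the sound tied to it.
Sound (5): the music comes from an on-screen device that Kwabena responds to, so diegetic.
Only (1) is meta-diegetic.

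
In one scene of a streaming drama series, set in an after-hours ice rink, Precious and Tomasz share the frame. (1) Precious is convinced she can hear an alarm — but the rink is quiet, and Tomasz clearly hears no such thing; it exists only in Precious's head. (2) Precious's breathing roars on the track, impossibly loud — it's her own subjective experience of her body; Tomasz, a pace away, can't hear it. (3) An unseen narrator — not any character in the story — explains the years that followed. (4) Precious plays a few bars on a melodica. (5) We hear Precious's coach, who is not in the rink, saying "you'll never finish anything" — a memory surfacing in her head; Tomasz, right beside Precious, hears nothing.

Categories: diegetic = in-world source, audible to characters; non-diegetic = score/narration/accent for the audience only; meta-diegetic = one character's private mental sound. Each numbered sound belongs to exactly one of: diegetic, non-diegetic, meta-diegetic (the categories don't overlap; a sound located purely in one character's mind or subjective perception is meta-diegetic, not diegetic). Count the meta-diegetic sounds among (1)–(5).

3

(1) is meta-diegetic: the sound is imagined by Precious; nothing in the story world is producing it and Tomasz can't hear it.
(2) a subjective body sound — Precious's private perception, inaudible to Tomasz → meta-diegetic.
(3) is non-diegetic: commentary laid over the scene from outside the fiction.
Sound (4): the instrument and the performer are both in the scene, so diegetic.
(5) is meta-diegetic: a remembered line, private to Precious — not present in the room, not audible to Tomasz.
So 3 of the 5 are meta-diegetic: (1), (2), (5).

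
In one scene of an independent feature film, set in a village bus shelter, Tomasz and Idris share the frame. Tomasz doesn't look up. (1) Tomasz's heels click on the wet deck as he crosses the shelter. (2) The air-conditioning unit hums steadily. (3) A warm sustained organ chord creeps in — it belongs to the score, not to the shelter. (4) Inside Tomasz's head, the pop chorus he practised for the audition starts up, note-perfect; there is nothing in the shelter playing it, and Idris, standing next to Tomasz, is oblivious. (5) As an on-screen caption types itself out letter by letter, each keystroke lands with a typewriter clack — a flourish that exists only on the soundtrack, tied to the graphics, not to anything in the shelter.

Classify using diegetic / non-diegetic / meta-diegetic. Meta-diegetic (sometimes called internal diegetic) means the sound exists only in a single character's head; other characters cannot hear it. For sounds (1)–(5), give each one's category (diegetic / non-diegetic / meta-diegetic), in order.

diegetic, diegetic, non-diegetic, meta-diegetic, non-diegetic

Sound (1): a character's body making contact with the set — an in-world sound, so diegetic.
(2) is diegetic: ambient/room sound belonging to the story's physical space.
(3) score with no on-screen or off-screen source; it exists for the audience alone → non-diegetic.
(4) remembered music, private to Tomasz — Idris is oblivious because it isn't in the room → meta-diegetic.
Sound (5): sound married to a title/caption — outside the diegesis by definition, so non-diegetic.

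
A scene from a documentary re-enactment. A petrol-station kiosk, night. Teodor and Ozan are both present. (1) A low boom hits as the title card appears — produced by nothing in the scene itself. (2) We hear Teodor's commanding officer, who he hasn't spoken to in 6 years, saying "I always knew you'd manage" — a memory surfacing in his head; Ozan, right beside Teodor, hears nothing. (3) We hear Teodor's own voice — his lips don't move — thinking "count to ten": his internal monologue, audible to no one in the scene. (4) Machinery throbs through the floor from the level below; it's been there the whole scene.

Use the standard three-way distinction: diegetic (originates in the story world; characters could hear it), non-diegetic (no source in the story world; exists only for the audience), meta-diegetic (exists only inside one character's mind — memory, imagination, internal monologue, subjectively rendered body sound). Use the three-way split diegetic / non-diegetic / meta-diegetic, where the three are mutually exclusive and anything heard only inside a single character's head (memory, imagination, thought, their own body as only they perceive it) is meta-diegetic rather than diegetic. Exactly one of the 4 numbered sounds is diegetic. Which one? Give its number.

(1) is non-diegetic: nothing in the scene produces it; it's an accent added for the audience.
(2) is meta-diegetic: it's Teodor's recollection rendered as sound; the other character can't hear it.
Sound (3): internal monologue — inside Teodor's mind, not spoken into the scene, so meta-diegetic.
Sound (4): it's the actual ambient sound of the location, so diegetic.
Only (4) is diegetic.

4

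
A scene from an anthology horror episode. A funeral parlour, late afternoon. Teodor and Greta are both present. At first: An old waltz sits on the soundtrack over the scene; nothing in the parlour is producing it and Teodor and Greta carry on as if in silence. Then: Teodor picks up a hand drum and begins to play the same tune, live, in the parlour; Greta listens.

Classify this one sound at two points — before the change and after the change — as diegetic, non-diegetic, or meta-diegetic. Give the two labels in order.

Before the change: no in-world source exists and no character can hear it — underscore → non-diegetic.
After the change: a hand drum is now a real source in the story world and the characters hear it → diegetic.

non-diegetic, diegetic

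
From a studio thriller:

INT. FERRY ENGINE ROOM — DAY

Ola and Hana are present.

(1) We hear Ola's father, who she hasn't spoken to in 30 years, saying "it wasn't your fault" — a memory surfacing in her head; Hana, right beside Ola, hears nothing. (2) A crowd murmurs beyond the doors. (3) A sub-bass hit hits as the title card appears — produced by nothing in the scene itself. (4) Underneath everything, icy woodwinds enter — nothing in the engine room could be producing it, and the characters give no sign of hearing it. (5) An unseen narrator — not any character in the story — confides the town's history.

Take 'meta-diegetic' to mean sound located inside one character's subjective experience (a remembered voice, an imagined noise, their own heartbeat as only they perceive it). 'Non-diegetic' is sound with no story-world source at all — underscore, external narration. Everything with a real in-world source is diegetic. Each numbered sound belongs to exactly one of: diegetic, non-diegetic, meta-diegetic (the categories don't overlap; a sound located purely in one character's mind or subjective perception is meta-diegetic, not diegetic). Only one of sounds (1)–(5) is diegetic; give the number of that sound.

(1) the voice is a memory playing only inside Ola's mind; Hana can't hear it → meta-diegetic.
Sound (2): a crowd is part of the location's real environment, so diegetic.
(3) an editorial stinger — it belongs to the cut, not the story world → non-diegetic.
Sound (4): score with no on-screen or off-screen source; it exists for the audience alone, so non-diegetic.
(5) commentary laid over the scene from outside the fiction → non-diegetic.
Only (2) is diegetic.

2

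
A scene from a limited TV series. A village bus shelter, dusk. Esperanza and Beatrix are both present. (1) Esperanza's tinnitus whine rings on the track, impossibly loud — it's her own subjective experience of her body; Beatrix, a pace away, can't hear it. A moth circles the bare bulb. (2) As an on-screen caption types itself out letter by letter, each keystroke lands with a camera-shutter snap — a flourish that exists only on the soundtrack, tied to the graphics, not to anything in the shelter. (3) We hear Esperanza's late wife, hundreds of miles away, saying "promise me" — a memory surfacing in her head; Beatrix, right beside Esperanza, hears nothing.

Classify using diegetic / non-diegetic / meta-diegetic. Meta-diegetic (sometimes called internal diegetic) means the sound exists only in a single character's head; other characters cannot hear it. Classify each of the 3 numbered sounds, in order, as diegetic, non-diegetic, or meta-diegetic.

meta-diegetic, non-diegetic, meta-diegetic

Sound (1): point-of-audition from inside Esperanza's body; not a sound in the room, so meta-diegetic.
(2) sound married to a title/caption — outside the diegesis by definition → non-diegetic.
(3) a remembered line, private to Esperanza — not present in the room, not audible to Beatrix → meta-diegetic.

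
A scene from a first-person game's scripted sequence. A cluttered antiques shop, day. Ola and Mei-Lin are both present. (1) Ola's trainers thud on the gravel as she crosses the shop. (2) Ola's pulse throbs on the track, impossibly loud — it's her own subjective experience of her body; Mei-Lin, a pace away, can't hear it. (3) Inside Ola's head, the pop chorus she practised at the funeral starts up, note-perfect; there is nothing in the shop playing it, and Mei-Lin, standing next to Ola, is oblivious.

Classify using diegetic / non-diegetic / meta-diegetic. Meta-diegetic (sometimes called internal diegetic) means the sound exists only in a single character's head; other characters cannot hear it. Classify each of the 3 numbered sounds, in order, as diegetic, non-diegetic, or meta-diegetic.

Sound (1): it's the physical sound of Ola moving in the space, so diegetic.
(2) is meta-diegetic: it's Ola's internal bodily sensation rendered as sound; only Ola 'hears' it.
Sound (3): the music is a memory playing inside Ola's mind alone; no real-world source, Mei-Lin can't hear it, so meta-diegetic.

diegetic, meta-diegetic, meta-diegetic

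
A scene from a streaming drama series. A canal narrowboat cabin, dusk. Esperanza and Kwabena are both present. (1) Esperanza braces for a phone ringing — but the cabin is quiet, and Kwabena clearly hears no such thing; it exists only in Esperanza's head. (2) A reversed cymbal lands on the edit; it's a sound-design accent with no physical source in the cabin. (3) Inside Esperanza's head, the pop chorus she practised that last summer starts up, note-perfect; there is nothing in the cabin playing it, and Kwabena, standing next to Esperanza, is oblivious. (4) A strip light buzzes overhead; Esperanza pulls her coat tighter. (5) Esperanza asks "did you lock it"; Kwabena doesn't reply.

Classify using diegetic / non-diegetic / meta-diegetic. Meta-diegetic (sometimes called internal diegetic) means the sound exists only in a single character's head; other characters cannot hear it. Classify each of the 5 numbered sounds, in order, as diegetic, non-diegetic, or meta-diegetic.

(1) is meta-diegetic: the sound is imagined by Esperanza; nothing in the story world is producing it and Kwabena can't hear it.
(2) it's a sound-design accent with no in-world source; no one in the scene can hear it → non-diegetic.
Sound (3): the music is a memory playing inside Esperanza's mind alone; no real-world source, Kwabena can't hear it, so meta-diegetic.
(4) ambient/room sound belonging to the story's physical space → diegetic.
(5) is diegetic: on-screen dialogue — Esperanza speaks and Kwabena is there to hear.

meta-diegetic, non-diegetic, meta-diegetic, diegetic, diegetic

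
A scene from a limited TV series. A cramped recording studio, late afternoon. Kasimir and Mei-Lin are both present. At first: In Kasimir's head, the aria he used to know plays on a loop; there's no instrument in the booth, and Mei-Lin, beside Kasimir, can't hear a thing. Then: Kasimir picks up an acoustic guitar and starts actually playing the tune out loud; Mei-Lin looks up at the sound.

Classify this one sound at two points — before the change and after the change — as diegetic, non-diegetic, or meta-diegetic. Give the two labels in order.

Before the change: the tune exists only as Kasimir's private memory; Mei-Lin can't hear it → meta-diegetic.
After the change: Kasimir is now producing it live on an acoustic guitar, in the room, and Mei-Lin hears it → diegetic.

meta-diegetic, diegetic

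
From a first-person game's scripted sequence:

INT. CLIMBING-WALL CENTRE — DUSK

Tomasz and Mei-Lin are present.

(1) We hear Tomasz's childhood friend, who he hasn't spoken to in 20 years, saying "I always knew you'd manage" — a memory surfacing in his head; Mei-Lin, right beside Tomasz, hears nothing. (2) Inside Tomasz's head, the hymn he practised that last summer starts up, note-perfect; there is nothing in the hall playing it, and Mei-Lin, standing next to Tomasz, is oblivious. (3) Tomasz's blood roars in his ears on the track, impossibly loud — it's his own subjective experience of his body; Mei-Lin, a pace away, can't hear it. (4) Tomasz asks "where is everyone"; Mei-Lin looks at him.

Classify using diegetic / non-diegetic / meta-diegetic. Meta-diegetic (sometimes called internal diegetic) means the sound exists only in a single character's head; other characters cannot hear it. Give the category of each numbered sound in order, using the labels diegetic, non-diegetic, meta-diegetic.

Sound (1): it's Tomasz's recollection rendered as sound; the other character can't hear it, so meta-diegetic.
Sound (2): remembered music, private to Tomasz — Mei-Lin is oblivious because it isn't in the room, so meta-diegetic.
(3) is meta-diegetic: a subjective body sound — Tomasz's private perception, inaudible to Mei-Lin.
(4) spoken by a character present in the story world → diegetic.

meta-diegetic, meta-diegetic, meta-diegetic, diegetic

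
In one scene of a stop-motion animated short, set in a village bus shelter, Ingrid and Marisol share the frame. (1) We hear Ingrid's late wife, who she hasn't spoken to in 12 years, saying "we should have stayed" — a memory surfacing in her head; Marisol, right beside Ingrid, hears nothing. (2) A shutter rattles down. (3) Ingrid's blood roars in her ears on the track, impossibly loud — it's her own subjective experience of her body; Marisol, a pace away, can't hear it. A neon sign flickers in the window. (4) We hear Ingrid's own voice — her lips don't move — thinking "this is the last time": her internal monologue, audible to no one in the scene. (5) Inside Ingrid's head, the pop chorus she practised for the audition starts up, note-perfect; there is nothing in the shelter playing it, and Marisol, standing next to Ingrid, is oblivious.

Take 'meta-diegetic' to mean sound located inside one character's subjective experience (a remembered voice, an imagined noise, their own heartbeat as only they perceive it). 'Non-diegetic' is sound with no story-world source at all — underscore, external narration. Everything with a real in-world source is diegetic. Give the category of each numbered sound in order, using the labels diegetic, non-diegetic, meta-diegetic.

meta-diegetic, diegetic, meta-diegetic, meta-diegetic, meta-diegetic

(1) it's Ingrid's recollection rendered as sound; the other character can't hear it → meta-diegetic.
(2) is diegetic: a shutter is a real object/event in the scene's world.
Sound (3): it's Ingrid's internal bodily sensation rendered as sound; only Ingrid 'hears' it, so meta-diegetic.
(4) Ingrid's thought-voice: a private mental sound no other character can hear → meta-diegetic.
Sound (5): the music is a memory playing inside Ingrid's mind alone; no real-world source, Marisol can't hear it, so meta-diegetic.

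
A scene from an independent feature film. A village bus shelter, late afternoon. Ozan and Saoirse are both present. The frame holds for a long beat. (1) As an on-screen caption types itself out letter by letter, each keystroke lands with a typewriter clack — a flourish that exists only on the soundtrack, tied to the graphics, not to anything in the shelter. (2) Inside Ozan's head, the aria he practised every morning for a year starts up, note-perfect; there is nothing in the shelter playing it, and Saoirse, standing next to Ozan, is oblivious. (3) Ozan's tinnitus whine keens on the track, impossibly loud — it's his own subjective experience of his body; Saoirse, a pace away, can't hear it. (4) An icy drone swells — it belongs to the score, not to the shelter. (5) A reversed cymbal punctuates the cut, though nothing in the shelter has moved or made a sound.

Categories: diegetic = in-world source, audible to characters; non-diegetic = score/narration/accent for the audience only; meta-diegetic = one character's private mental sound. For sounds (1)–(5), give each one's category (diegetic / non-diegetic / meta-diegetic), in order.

(1) it accompanies on-screen graphics, not anything inside the story world → non-diegetic.
(2) remembered music, private to Ozan — Saoirse is oblivious because it isn't in the room → meta-diegetic.
(3) is meta-diegetic: point-of-audition from inside Ozan's body; not a sound in the room.
(4) nothing in the shelter produces it and the characters don't hear it — pure soundtrack → non-diegetic.
(5) is non-diegetic: an editorial stinger — it belongs to the cut, not the story world.

non-diegetic, meta-diegetic, meta-diegetic, non-diegetic, non-diegetic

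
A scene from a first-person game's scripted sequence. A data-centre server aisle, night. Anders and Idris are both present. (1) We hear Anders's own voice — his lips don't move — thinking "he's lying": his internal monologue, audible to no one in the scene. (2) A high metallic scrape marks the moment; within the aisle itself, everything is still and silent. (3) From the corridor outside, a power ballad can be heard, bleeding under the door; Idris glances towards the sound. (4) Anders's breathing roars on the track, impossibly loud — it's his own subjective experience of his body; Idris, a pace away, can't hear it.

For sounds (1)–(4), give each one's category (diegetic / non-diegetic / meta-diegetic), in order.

meta-diegetic, non-diegetic, diegetic, meta-diegetic

Sound (1): it's Anders's unspoken thought, heard only by the audience via his subjectivity, so meta-diegetic.
Sound (2): it's a sound-design accent with no in-world source; no one in the scene can hear it, so non-diegetic.
(3) is diegetic: off-screen diegetic: the source is out of frame but still in the story's space.
Sound (4): point-of-audition from inside Anders's body; not a sound in the room, so meta-diegetic.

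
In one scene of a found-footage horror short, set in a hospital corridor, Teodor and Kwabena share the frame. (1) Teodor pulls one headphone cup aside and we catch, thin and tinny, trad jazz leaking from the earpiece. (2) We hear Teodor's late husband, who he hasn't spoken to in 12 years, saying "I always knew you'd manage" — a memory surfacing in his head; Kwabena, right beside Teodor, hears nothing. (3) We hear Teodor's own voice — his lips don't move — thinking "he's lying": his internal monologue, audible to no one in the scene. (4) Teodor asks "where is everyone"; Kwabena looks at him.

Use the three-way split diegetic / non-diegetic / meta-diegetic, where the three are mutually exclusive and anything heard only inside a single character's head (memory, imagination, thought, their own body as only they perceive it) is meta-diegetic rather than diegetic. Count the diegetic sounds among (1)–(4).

2

Sound (1): the headphones are an on-screen source, so diegetic.
(2) is meta-diegetic: the voice is a memory playing only inside Teodor's mind; Kwabena can't hear it.
(3) is meta-diegetic: it's Teodor's unspoken thought, heard only by the audience via his subjectivity.
(4) is diegetic: spoken by a character present in the story world.
So 2 of the 4 are diegetic: (1), (4).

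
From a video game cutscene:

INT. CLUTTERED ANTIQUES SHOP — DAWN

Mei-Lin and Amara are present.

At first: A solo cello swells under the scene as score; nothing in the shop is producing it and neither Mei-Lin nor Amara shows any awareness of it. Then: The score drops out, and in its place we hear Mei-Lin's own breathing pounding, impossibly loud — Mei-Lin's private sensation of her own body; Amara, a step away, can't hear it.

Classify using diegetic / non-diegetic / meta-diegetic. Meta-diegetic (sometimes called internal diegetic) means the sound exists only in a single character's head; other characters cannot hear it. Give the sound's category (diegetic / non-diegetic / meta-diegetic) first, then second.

non-diegetic, meta-diegetic

First: underscore with no in-world source, inaudible to the characters → non-diegetic.
Second: the body sound is Mei-Lin's subjective perception alone — Amara can't hear it → meta-diegetic.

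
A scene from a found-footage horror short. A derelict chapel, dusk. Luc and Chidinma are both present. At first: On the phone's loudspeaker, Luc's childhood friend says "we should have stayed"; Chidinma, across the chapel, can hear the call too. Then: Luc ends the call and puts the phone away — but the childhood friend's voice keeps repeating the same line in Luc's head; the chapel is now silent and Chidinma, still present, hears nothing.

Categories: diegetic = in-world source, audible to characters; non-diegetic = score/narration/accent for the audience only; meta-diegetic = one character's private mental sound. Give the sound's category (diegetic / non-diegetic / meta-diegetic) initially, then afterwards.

diegetic, meta-diegetic

Initially: the loudspeaker is an in-world source; both Luc and Chidinma hear the call → diegetic.
Afterwards: with the phone off, the voice continues only as Luc's private mental replay — Chidinma can't hear it → meta-diegetic.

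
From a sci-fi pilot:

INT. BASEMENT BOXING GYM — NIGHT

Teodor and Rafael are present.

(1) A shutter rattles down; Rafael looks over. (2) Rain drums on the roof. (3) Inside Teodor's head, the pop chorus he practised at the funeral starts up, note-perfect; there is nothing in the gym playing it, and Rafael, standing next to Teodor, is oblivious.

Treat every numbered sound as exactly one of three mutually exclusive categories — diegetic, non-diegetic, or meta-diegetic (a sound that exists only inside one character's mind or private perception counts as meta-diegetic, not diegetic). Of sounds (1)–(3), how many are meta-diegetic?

(1) is diegetic: a shutter is a real object/event in the scene's world.
Sound (2): ambient/room sound belonging to the story's physical space, so diegetic.
(3) is meta-diegetic: remembered music, private to Teodor — Rafael is oblivious because it isn't in the room.
Meta-diegetic: (3) — that's 1.

1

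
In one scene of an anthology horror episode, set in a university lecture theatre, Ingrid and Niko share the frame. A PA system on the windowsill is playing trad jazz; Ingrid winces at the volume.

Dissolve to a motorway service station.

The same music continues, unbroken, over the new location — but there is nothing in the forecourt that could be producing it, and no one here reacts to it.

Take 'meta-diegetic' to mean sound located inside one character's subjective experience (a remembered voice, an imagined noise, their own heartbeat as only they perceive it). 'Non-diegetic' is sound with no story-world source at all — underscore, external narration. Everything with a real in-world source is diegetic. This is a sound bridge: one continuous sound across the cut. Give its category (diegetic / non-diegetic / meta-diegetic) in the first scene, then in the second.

Scene one: a PA system is an on-screen source and Ingrid reacts to it → diegetic.
Scene two: there is no source in the forecourt and no one hears it — it's now underscore → non-diegetic.

diegetic, non-diegetic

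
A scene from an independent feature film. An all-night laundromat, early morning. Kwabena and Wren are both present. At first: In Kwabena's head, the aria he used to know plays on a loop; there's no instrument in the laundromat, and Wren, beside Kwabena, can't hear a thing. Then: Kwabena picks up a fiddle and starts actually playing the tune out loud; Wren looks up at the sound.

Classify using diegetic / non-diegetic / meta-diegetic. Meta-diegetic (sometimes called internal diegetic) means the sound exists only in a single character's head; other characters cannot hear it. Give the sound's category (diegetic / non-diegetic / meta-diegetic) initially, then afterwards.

Initially: the tune exists only as Kwabena's private memory; Wren can't hear it → meta-diegetic.
Afterwards: Kwabena is now producing it live on a fiddle, in the room, and Wren hears it → diegetic.

meta-diegetic, diegetic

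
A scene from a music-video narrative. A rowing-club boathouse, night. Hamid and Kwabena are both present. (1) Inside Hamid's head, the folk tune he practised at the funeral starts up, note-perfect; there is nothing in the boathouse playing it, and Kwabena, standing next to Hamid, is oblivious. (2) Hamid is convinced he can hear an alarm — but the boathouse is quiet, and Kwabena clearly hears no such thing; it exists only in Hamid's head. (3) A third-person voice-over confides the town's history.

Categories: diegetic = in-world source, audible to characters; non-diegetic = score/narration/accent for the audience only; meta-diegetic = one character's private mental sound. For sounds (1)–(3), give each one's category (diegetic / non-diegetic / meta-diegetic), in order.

meta-diegetic, meta-diegetic, non-diegetic

(1) it lives in Hamid's subjectivity, not in the boathouse → meta-diegetic.
Sound (2): the sound is imagined by Hamid; nothing in the story world is producing it and Kwabena can't hear it, so meta-diegetic.
(3) is non-diegetic: commentary laid over the scene from outside the fiction.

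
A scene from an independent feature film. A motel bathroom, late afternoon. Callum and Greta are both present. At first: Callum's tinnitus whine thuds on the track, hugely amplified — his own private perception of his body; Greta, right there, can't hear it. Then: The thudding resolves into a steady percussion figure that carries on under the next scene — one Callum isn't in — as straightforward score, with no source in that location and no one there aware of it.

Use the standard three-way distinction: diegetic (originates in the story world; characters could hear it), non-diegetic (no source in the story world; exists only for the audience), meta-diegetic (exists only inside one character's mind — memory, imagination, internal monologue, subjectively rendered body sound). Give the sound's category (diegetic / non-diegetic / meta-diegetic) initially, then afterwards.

Initially: it's Callum's subjective body sound, inaudible to Greta → meta-diegetic.
Afterwards: detached from Callum and playing as sourceless score over a scene he isn't in — for the audience only → non-diegetic.

meta-diegetic, non-diegetic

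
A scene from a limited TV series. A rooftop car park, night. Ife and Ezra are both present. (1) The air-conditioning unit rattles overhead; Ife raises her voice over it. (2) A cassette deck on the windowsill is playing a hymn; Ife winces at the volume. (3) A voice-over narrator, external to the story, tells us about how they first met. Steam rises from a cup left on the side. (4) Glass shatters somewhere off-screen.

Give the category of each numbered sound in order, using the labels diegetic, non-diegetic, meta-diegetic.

(1) is diegetic: the air-conditioning unit is part of the location's real environment.
(2) is diegetic: the music comes from an on-screen device that Ife responds to.
Sound (3): external voice-over — not a character, not heard by anyone in the scene, so non-diegetic.
(4) is diegetic: an in-world source (glass); characters could hear it.

diegetic, diegetic, non-diegetic, diegetic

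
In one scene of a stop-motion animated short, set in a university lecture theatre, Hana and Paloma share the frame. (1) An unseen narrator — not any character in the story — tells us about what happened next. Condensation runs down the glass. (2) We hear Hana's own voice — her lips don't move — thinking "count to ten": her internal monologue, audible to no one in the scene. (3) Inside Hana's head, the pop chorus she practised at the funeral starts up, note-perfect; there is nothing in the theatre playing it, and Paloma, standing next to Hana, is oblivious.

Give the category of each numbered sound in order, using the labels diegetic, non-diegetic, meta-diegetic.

Sound (1): commentary laid over the scene from outside the fiction, so non-diegetic.
(2) is meta-diegetic: Hana's thought-voice: a private mental sound no other character can hear.
Sound (3): remembered music, private to Hana — Paloma is oblivious because it isn't in the room, so meta-diegetic.

non-diegetic, meta-diegetic, meta-diegetic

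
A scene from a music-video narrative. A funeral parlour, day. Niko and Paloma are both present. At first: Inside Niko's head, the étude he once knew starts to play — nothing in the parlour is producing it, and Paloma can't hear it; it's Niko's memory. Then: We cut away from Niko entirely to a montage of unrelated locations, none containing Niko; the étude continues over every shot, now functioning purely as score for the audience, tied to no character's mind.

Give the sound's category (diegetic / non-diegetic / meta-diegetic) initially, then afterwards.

Initially: the music lives inside Niko's mind alone; Paloma can't hear it → meta-diegetic.
Afterwards: once it plays over shots Niko isn't in, detached from any character's subjectivity, it's conventional underscore → non-diegetic.

meta-diegetic, non-diegetic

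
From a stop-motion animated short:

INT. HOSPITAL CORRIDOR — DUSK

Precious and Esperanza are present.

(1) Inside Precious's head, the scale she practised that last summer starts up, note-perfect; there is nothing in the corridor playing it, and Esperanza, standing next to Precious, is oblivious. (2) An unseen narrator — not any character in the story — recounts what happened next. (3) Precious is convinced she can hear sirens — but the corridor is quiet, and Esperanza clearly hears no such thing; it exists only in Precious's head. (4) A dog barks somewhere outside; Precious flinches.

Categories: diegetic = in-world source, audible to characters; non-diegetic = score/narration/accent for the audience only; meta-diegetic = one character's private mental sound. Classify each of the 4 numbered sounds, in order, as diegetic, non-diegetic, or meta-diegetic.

(1) the music is a memory playing inside Precious's mind alone; no real-world source, Esperanza can't hear it → meta-diegetic.
(2) the narrator exists outside the story world, addressing only the audience → non-diegetic.
(3) is meta-diegetic: Precious alone 'hears' it — an imagined sound, not present in the space.
(4) the sound comes from a dog physically present in the location → diegetic.

meta-diegetic, non-diegetic, meta-diegetic, diegetic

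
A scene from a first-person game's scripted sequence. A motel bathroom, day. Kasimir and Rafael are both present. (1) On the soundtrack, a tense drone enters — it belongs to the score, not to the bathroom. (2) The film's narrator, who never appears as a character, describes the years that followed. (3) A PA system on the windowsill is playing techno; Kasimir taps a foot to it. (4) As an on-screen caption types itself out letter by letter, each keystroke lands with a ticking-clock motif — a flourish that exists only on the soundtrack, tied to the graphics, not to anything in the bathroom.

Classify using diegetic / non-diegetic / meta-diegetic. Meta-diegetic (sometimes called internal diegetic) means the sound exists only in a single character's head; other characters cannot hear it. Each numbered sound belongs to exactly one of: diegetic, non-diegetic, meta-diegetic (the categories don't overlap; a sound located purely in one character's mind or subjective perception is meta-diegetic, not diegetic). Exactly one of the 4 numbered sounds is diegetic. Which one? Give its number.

Sound (1): it has no source in the story world and no character can hear it — it's underscore, so non-diegetic.
Sound (2): the narrator exists outside the story world, addressing only the audience, so non-diegetic.
(3) is diegetic: the music comes from an on-screen device that Kasimir responds to.
(4) sound married to a title/caption — outside the diegesis by definition → non-diegetic.
Only (3) is diegetic.

3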